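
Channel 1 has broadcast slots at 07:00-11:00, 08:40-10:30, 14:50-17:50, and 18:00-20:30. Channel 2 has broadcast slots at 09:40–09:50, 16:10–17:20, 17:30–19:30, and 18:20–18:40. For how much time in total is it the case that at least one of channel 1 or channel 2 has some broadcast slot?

9 h 40 min

First set merges to 07:00–11:00, 14:50–17:50, 18:00–20:30.
Second set merges to 09:40–09:50, 16:10–17:20, 17:30–19:30.
A ∪ B = 07:00–11:00, 14:50–20:30.
Total: 4 h + 5 h 40 min = 9 h 40 min.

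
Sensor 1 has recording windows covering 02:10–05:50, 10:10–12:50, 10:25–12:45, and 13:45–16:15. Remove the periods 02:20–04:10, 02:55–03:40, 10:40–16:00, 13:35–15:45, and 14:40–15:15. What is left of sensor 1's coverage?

Merge the first list: 02:10–05:50, 10:10–12:50, 13:45–16:15.
Merge the second list: 02:20–04:10, 10:40–16:00.
02:10–05:50 with B removed leaves 02:10–02:20, 04:10–05:50.
10:10–12:50 with B removed leaves 10:10–10:40.
13:45–16:15 with B removed leaves 16:00–16:15.

02:10–02:20, 04:10–05:50, 10:10–10:40, 16:00–16:15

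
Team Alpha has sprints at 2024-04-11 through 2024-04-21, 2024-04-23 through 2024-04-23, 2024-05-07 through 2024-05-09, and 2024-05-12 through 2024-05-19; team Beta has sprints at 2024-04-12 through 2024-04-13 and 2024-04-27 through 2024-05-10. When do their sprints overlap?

2024-04-11 through 2024-04-21 overlaps B on 2024-04-12 through 2024-04-13.
2024-04-23 through 2024-04-23 falls entirely outside B.
2024-05-07 through 2024-05-09 overlaps B on 2024-05-07 through 2024-05-09.
2024-05-12 through 2024-05-19 falls entirely outside B.

2024-04-12 through 2024-04-13, 2024-05-07 through 2024-05-09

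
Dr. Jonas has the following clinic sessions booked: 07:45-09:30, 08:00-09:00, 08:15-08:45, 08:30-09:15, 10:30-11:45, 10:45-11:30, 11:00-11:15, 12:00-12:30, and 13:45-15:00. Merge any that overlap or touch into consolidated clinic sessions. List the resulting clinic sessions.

08:00–09:00 overlaps/touches 07:45–09:30 → extend to 07:45–09:30.
08:15–08:45 overlaps/touches 07:45–09:30 → extend to 07:45–09:30.
08:30–09:15 overlaps/touches 07:45–09:30 → extend to 07:45–09:30.
10:30–11:45 is disjoint → start new block.
10:45–11:30 overlaps/touches 10:30–11:45 → extend to 10:30–11:45.
11:00–11:15 overlaps/touches 10:30–11:45 → extend to 10:30–11:45.
12:00–12:30 is disjoint → start new block.
13:45–15:00 is disjoint → start new block.

07:45–09:30, 10:30–11:45, 12:00–12:30, 13:45–15:00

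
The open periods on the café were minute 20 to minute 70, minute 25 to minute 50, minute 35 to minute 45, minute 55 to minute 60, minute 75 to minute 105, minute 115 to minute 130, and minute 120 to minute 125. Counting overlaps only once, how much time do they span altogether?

Merged: minute 20 to minute 70, minute 75 to minute 105, minute 115 to minute 130.
Lengths: 50 minutes + 30 minutes + 15 minutes = 95 minutes.

95 minutes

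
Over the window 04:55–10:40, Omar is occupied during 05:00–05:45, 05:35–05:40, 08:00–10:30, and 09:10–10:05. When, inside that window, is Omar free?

After merging, the occupied span is 05:00–05:45, 08:00–10:30.
Complement within 04:55–10:40: 04:55–05:00, 05:45–08:00, 10:30–10:40.

04:55–05:00, 05:45–08:00, 10:30–10:40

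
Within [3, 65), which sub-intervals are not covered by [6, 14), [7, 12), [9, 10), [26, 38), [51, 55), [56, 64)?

After merging, the occupied span is [6, 14), [26, 38), [51, 55), [56, 64).
Uncovered inside [3, 65): [3, 6), [14, 26), [38, 51), [55, 56), [64, 65).

[3, 6) ∪ [14, 26) ∪ [38, 51) ∪ [55, 56) ∪ [64, 65)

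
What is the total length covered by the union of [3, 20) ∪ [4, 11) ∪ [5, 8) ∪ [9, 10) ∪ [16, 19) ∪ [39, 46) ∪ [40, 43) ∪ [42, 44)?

24

Merged: [3, 20), [39, 46).
Lengths: 17 + 7 = 24.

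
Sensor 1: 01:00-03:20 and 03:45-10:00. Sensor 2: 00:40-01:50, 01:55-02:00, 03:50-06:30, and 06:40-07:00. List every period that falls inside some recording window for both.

01:00-01:50, 01:55-02:00, 03:50-06:30, 06:40-07:00

01:00-03:20 meets the second set on 01:00-01:50, 01:55-02:00.
03:45-10:00 meets the second set on 03:50-06:30, 06:40-07:00.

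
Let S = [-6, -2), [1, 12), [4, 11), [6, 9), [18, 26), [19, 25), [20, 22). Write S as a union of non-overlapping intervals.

[1, 12) is disjoint → start new block.
[4, 11) overlaps/touches [1, 12) → extend to [1, 12).
[6, 9) overlaps/touches [1, 12) → extend to [1, 12).
[18, 26) is disjoint → start new block.
[19, 25) overlaps/touches [18, 26) → extend to [18, 26).
[20, 22) overlaps/touches [18, 26) → extend to [18, 26).

[-6, -2) ∪ [1, 12) ∪ [18, 26)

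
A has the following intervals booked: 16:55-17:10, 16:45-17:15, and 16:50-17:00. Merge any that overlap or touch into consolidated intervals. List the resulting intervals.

16:45–17:15

Sort by start: 16:45–17:15, 16:50–17:00, 16:55–17:10.
16:50–17:00 overlaps/touches 16:45–17:15 → extend to 16:45–17:15.
16:55–17:10 overlaps/touches 16:45–17:15 → extend to 16:45–17:15.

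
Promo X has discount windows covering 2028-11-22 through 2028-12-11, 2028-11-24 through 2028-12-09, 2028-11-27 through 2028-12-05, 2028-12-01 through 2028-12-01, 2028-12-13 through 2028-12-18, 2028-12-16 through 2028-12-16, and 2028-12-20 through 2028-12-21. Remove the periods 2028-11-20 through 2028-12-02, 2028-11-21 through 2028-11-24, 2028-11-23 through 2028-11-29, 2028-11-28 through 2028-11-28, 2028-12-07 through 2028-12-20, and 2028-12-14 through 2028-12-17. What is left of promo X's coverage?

2028-12-03 through 2028-12-06, 2028-12-21 through 2028-12-21

Merge the first list: 2028-11-22 through 2028-12-11, 2028-12-13 through 2028-12-18, 2028-12-20 through 2028-12-21.
Merge the second list: 2028-11-20 through 2028-12-02, 2028-12-07 through 2028-12-20.
2028-11-22 through 2028-12-11 minus B → 2028-12-03 through 2028-12-06.
2028-12-13 through 2028-12-18: fully covered by B → removed.
2028-12-20 through 2028-12-21 minus B → 2028-12-21 through 2028-12-21.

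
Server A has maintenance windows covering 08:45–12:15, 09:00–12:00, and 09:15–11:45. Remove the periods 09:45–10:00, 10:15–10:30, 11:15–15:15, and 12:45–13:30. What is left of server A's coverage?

08:45–09:45, 10:00–10:15, 10:30–11:15

First set merges to 08:45–12:15.
Second set merges to 09:45–10:00, 10:15–10:30, 11:15–15:15.
08:45–12:15 \ B = 08:45–09:45, 10:00–10:15, 10:30–11:15.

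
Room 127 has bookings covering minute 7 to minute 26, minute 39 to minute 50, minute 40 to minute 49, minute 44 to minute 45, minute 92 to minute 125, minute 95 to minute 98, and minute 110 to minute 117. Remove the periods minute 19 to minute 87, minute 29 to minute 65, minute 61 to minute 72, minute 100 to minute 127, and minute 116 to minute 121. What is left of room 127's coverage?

minute 7 to minute 19, minute 92 to minute 100

Merge the first list: minute 7 to minute 26, minute 39 to minute 50, minute 92 to minute 125.
Merge the second list: minute 19 to minute 87, minute 100 to minute 127.
minute 7 to minute 26 \ B = minute 7 to minute 19.
minute 39 to minute 50: entirely removed.
minute 92 to minute 125 \ B = minute 92 to minute 100.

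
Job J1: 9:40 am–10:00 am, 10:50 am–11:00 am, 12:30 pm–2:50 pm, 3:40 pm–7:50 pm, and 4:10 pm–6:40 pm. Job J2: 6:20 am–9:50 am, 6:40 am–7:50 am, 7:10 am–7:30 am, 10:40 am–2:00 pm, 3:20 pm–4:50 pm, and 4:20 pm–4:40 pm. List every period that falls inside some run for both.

9:40 am-9:50 am, 10:50 am-11:00 am, 12:30 pm-2:00 pm, 3:40 pm-4:50 pm

Merge the first list: 9:40 am-10:00 am, 10:50 am-11:00 am, 12:30 pm-2:50 pm, 3:40 pm-7:50 pm.
Merge the second list: 6:20 am-9:50 am, 10:40 am-2:00 pm, 3:20 pm-4:50 pm.
9:40 am-10:00 am ∩ B → 9:40 am-9:50 am.
10:50 am-11:00 am ∩ B → 10:50 am-11:00 am.
12:30 pm-2:50 pm ∩ B → 12:30 pm-2:00 pm.
3:40 pm-7:50 pm ∩ B → 3:40 pm-4:50 pm.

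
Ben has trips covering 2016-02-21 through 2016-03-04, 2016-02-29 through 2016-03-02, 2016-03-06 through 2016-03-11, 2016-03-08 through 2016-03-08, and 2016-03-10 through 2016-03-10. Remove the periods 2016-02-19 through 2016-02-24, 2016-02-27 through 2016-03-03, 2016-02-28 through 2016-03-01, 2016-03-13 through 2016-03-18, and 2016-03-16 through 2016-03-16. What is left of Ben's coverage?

Merge the first list: 2016-02-21 through 2016-03-04, 2016-03-06 through 2016-03-11.
Merge the second list: 2016-02-19 through 2016-02-24, 2016-02-27 through 2016-03-03, 2016-03-13 through 2016-03-18.
2016-02-21 through 2016-03-04 \ B = 2016-02-25 through 2016-02-26, 2016-03-04 through 2016-03-04.
2016-03-06 through 2016-03-11: nothing removed.

2016-02-25 through 2016-02-26, 2016-03-04 through 2016-03-04, 2016-03-06 through 2016-03-11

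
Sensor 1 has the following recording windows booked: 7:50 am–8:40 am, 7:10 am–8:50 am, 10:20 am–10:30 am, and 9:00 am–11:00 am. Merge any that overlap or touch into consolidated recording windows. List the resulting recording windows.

7:10 am-8:50 am, 9:00 am-11:00 am

Sort by start: 7:10 am-8:50 am, 7:50 am-8:40 am, 9:00 am-11:00 am, 10:20 am-10:30 am.
7:50 am-8:40 am overlaps/touches 7:10 am-8:50 am → extend to 7:10 am-8:50 am.
9:00 am-11:00 am is disjoint → start new block.
10:20 am-10:30 am overlaps/touches 9:00 am-11:00 am → extend to 9:00 am-11:00 am.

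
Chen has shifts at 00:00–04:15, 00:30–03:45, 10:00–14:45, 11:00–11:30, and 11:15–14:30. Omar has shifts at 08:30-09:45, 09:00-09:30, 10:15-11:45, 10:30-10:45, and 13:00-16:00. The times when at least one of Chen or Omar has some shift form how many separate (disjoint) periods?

3

First set merges to 00:00–04:15, 10:00–14:45.
Second set merges to 08:30–09:45, 10:15–11:45, 13:00–16:00.
A ∪ B = 00:00–04:15, 08:30–09:45, 10:00–16:00.
That is 3 disjoint pieces.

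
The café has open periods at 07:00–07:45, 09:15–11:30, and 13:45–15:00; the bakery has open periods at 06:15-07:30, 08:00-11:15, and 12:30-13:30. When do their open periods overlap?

07:00-07:45 meets the second set on 07:00-07:30.
09:15-11:30 meets the second set on 09:15-11:15.
13:45-15:00: no overlap with the second set.

07:00-07:30, 09:15-11:15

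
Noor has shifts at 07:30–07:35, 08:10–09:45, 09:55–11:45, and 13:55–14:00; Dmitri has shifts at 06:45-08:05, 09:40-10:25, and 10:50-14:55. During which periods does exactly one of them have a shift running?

06:45-07:30, 07:35-08:05, 08:10-09:40, 09:45-09:55, 10:25-10:50, 11:45-13:55, 14:00-14:55

A \ B = 08:10-09:40, 10:25-10:50.
B \ A = 06:45-07:30, 07:35-08:05, 09:45-09:55, 11:45-13:55, 14:00-14:55.
Union of the two gives the symmetric difference.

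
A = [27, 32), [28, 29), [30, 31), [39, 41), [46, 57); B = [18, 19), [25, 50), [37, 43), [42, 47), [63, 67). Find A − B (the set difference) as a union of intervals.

[50, 57)

Merge the first list: [27, 32), [39, 41), [46, 57).
Merge the second list: [18, 19), [25, 50), [63, 67).
[27, 32) lies entirely inside B → drops out.
[39, 41) lies entirely inside B → drops out.
[46, 57) with B removed leaves [50, 57).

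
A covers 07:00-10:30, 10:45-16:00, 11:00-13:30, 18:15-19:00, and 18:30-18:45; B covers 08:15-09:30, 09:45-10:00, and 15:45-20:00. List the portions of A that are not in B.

07:00–08:15, 09:30–09:45, 10:00–10:30, 10:45–15:45

A, merged: 07:00–10:30, 10:45–16:00, 18:15–19:00.
07:00–10:30 with B removed leaves 07:00–08:15, 09:30–09:45, 10:00–10:30.
10:45–16:00 with B removed leaves 10:45–15:45.
18:15–19:00 lies entirely inside B → drops out.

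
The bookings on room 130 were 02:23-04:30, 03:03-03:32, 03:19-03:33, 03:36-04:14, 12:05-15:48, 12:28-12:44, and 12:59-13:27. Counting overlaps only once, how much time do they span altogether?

5 h 50 min

Merged: 02:23–04:30, 12:05–15:48.
Lengths: 2 h 7 min + 3 h 43 min = 5 h 50 min.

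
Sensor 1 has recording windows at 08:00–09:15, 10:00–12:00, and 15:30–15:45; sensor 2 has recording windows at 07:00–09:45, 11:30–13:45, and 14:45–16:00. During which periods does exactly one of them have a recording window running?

Only in the first: 10:00-11:30.
Only in the second: 07:00-08:00, 09:15-09:45, 12:00-13:45, 14:45-15:30, 15:45-16:00.
Together these are the periods covered by exactly one.

07:00-08:00, 09:15-09:45, 10:00-11:30, 12:00-13:45, 14:45-15:30, 15:45-16:00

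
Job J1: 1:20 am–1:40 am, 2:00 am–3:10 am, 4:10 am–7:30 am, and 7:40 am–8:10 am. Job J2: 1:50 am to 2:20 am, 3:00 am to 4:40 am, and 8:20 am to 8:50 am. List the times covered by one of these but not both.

1:20 am-1:40 am, 1:50 am-2:00 am, 2:20 am-3:00 am, 3:10 am-4:10 am, 4:40 am-7:30 am, 7:40 am-8:10 am, 8:20 am-8:50 am

Only in the first: 1:20 am-1:40 am, 2:20 am-3:00 am, 4:40 am-7:30 am, 7:40 am-8:10 am.
Only in the second: 1:50 am-2:00 am, 3:10 am-4:10 am, 8:20 am-8:50 am.
Together these are the periods covered by exactly one.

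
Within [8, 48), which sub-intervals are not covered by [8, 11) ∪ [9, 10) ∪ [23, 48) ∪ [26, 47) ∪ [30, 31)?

[11, 23)

The merged coverage is [8, 11), [23, 48).
Complement within [8, 48): [11, 23).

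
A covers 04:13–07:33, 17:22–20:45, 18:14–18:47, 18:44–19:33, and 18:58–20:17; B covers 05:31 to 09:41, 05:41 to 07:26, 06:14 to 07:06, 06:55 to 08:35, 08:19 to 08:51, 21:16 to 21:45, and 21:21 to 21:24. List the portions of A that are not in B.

04:13-05:31, 17:22-20:45

A, merged: 04:13-07:33, 17:22-20:45.
B, merged: 05:31-09:41, 21:16-21:45.
04:13-07:33 with B removed leaves 04:13-05:31.
17:22-20:45 is untouched.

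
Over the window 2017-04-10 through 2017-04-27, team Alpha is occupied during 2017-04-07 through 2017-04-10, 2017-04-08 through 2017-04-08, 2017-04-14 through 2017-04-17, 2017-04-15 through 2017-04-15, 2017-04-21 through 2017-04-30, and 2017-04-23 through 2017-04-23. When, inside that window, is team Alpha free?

The merged coverage is 2017-04-07 through 2017-04-10, 2017-04-14 through 2017-04-17, 2017-04-21 through 2017-04-30.
Gaps within 2017-04-10 through 2017-04-27: 2017-04-11 through 2017-04-13, 2017-04-18 through 2017-04-20.

2017-04-11 through 2017-04-13, 2017-04-18 through 2017-04-20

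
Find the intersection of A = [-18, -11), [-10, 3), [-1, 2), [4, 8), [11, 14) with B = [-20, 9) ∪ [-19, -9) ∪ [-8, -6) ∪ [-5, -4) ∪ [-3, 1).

[-18, -11) ∪ [-10, 3) ∪ [4, 8)

First set merges to [-18, -11), [-10, 3), [4, 8), [11, 14).
Second set merges to [-20, 9).
[-18, -11) overlaps B on [-18, -11).
[-10, 3) overlaps B on [-10, 3).
[4, 8) overlaps B on [4, 8).
[11, 14) falls entirely outside B.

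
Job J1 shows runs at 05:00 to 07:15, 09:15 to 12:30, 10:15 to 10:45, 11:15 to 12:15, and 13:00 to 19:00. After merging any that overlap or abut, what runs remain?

05:00–07:15, 09:15–12:30, 13:00–19:00

09:15–12:30 is disjoint → start new block.
10:15–10:45 overlaps/touches 09:15–12:30 → extend to 09:15–12:30.
11:15–12:15 overlaps/touches 09:15–12:30 → extend to 09:15–12:30.
13:00–19:00 is disjoint → start new block.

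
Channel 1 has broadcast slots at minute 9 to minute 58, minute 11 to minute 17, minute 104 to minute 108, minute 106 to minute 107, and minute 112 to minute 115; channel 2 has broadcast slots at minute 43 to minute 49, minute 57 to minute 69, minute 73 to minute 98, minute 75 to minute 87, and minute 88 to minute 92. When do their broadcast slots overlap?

minute 43 to minute 49, minute 57 to minute 58

A, merged: minute 9 to minute 58, minute 104 to minute 108, minute 112 to minute 115.
B, merged: minute 43 to minute 49, minute 57 to minute 69, minute 73 to minute 98.
minute 9 to minute 58 overlaps B on minute 43 to minute 49, minute 57 to minute 58.
minute 104 to minute 108 falls entirely outside B.
minute 112 to minute 115 falls entirely outside B.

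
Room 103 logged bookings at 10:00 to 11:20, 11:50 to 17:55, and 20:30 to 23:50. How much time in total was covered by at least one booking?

Merged: 10:00–11:20, 11:50–17:55, 20:30–23:50.
Lengths: 1 h 20 min + 6 h 5 min + 3 h 20 min = 10 h 45 min.

10 h 45 min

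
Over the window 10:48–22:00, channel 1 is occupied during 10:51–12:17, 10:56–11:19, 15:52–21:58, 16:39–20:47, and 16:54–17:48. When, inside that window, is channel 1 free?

Covered (merged): 10:51–12:17, 15:52–21:58.
Uncovered inside 10:48–22:00: 10:48–10:51, 12:17–15:52, 21:58–22:00.

10:48–10:51, 12:17–15:52, 21:58–22:00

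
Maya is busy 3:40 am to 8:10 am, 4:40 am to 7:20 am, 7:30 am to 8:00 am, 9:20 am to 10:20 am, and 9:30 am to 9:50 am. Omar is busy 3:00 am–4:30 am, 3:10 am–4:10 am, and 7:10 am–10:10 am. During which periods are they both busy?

A, merged: 3:40 am-8:10 am, 9:20 am-10:20 am.
B, merged: 3:00 am-4:30 am, 7:10 am-10:10 am.
3:40 am-8:10 am overlaps B on 3:40 am-4:30 am, 7:10 am-8:10 am.
9:20 am-10:20 am overlaps B on 9:20 am-10:10 am.

3:40 am-4:30 am, 7:10 am-8:10 am, 9:20 am-10:10 am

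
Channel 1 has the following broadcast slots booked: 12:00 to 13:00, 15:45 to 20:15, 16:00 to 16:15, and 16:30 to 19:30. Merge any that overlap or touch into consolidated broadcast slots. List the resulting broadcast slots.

15:45-20:15 is disjoint → start new block.
16:00-16:15 overlaps/touches 15:45-20:15 → extend to 15:45-20:15.
16:30-19:30 overlaps/touches 15:45-20:15 → extend to 15:45-20:15.

12:00-13:00, 15:45-20:15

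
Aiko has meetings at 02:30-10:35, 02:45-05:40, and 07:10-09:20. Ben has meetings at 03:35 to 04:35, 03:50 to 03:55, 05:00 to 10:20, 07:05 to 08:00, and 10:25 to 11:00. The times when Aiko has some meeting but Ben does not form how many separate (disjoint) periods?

First set merges to 02:30–10:35.
Second set merges to 03:35–04:35, 05:00–10:20, 10:25–11:00.
A \ B = 02:30–03:35, 04:35–05:00, 10:20–10:25.
That is 3 disjoint pieces.

3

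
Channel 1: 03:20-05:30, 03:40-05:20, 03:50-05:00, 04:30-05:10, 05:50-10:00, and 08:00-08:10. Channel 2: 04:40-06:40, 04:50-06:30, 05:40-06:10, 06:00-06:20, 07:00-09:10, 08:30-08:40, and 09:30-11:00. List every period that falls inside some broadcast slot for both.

A, merged: 03:20–05:30, 05:50–10:00.
B, merged: 04:40–06:40, 07:00–09:10, 09:30–11:00.
03:20–05:30 ∩ B → 04:40–05:30.
05:50–10:00 ∩ B → 05:50–06:40, 07:00–09:10, 09:30–10:00.

04:40–05:30, 05:50–06:40, 07:00–09:10, 09:30–10:00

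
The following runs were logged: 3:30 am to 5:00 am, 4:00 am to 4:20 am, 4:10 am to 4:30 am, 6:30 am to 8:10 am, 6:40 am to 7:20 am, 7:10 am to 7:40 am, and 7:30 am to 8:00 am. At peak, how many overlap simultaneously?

3

At 4:10 am, 3 of the intervals are simultaneously active.
No point has more.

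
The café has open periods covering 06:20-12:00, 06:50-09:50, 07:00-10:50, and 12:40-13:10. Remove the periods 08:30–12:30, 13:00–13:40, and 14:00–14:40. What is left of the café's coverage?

Merge the first list: 06:20–12:00, 12:40–13:10.
06:20–12:00 \ B = 06:20–08:30.
12:40–13:10 \ B = 12:40–13:00.

06:20–08:30, 12:40–13:00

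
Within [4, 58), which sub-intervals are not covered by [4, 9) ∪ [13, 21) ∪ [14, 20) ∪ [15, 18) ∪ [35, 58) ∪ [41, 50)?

Covered (merged): [4, 9), [13, 21), [35, 58).
Uncovered inside [4, 58): [9, 13), [21, 35).

[9, 13) ∪ [21, 35)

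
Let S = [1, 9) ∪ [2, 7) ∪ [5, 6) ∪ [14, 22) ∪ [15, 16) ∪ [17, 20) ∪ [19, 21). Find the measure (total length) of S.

16

Merged: [1, 9), [14, 22).
Lengths: 8 + 8 = 16.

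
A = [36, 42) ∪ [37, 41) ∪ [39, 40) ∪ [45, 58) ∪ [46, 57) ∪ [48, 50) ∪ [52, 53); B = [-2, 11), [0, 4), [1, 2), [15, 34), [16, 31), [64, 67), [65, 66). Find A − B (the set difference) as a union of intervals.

[36, 42) ∪ [45, 58)

A, merged: [36, 42), [45, 58).
B, merged: [-2, 11), [15, 34), [64, 67).
[36, 42): no B overlap → unchanged.
[45, 58): no B overlap → unchanged.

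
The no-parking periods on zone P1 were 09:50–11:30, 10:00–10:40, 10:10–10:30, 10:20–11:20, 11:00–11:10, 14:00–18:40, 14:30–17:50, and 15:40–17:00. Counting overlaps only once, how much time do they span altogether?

Merged: 09:50-11:30, 14:00-18:40.
Lengths: 1 h 40 min + 4 h 40 min = 6 h 20 min.

6 h 20 min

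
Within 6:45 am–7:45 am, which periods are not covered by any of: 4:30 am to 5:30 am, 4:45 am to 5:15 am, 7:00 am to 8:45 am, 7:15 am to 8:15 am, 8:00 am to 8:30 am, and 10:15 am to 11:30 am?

6:45 am–7:00 am

The merged coverage is 4:30 am–5:30 am, 7:00 am–8:45 am, 10:15 am–11:30 am.
Uncovered inside 6:45 am–7:45 am: 6:45 am–7:00 am.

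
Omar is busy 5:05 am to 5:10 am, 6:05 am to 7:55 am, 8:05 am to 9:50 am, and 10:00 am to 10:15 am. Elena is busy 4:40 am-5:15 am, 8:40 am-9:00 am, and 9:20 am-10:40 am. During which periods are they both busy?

5:05 am–5:10 am, 8:40 am–9:00 am, 9:20 am–9:50 am, 10:00 am–10:15 am

5:05 am–5:10 am overlaps B on 5:05 am–5:10 am.
6:05 am–7:55 am falls entirely outside B.
8:05 am–9:50 am overlaps B on 8:40 am–9:00 am, 9:20 am–9:50 am.
10:00 am–10:15 am overlaps B on 10:00 am–10:15 am.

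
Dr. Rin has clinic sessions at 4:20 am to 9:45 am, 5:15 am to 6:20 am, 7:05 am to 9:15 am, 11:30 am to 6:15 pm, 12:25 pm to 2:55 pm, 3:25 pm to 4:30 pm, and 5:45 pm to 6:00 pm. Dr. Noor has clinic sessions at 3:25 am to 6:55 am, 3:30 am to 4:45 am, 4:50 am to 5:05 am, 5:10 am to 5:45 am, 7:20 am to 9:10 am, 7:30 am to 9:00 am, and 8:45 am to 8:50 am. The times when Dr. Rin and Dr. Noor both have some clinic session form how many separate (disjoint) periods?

A, merged: 4:20 am–9:45 am, 11:30 am–6:15 pm.
B, merged: 3:25 am–6:55 am, 7:20 am–9:10 am.
A ∩ B = 4:20 am–6:55 am, 7:20 am–9:10 am.
That is 2 disjoint pieces.

2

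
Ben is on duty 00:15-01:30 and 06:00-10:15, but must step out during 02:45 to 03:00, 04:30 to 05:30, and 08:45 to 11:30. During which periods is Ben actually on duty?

00:15–01:30 is untouched.
06:00–10:15 with B removed leaves 06:00–08:45.

00:15–01:30, 06:00–08:45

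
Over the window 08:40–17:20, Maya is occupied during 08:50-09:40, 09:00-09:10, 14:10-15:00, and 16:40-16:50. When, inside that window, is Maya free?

Covered (merged): 08:50–09:40, 14:10–15:00, 16:40–16:50.
Complement within 08:40–17:20: 08:40–08:50, 09:40–14:10, 15:00–16:40, 16:50–17:20.

08:40–08:50, 09:40–14:10, 15:00–16:40, 16:50–17:20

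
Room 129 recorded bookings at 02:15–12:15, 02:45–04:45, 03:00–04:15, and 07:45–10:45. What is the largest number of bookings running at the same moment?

At 03:00, 3 of the intervals are simultaneously active.
No point has more.

3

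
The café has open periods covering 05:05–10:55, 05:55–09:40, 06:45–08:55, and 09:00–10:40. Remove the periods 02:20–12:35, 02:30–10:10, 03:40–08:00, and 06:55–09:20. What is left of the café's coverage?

Merge the first list: 05:05–10:55.
Merge the second list: 02:20–12:35.
05:05–10:55 lies entirely inside B → drops out.

none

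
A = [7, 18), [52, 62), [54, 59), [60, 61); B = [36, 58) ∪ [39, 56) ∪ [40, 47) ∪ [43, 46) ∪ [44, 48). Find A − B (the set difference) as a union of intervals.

First set merges to [7, 18), [52, 62).
Second set merges to [36, 58).
[7, 18) is untouched.
[52, 62) with B removed leaves [58, 62).

[7, 18) ∪ [58, 62)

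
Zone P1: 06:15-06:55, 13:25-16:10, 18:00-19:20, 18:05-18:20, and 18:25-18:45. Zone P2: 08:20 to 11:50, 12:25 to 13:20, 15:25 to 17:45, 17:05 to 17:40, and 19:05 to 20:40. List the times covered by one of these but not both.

A, merged: 06:15–06:55, 13:25–16:10, 18:00–19:20.
B, merged: 08:20–11:50, 12:25–13:20, 15:25–17:45, 19:05–20:40.
A but not B: 06:15–06:55, 13:25–15:25, 18:00–19:05.
B but not A: 08:20–11:50, 12:25–13:20, 16:10–17:45, 19:20–20:40.
Combining gives A △ B.

06:15–06:55, 08:20–11:50, 12:25–13:20, 13:25–15:25, 16:10–17:45, 18:00–19:05, 19:20–20:40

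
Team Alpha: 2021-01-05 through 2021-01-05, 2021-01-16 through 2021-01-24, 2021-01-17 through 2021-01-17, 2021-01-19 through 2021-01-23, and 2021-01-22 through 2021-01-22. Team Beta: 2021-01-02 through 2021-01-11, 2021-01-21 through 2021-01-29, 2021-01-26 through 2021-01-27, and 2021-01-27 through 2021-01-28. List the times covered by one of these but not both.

Merge the first list: 2021-01-05 through 2021-01-05, 2021-01-16 through 2021-01-24.
Merge the second list: 2021-01-02 through 2021-01-11, 2021-01-21 through 2021-01-29.
A \ B = 2021-01-16 through 2021-01-20.
B \ A = 2021-01-02 through 2021-01-04, 2021-01-06 through 2021-01-11, 2021-01-25 through 2021-01-29.
Union of the two gives the symmetric difference.

2021-01-02 through 2021-01-04, 2021-01-06 through 2021-01-11, 2021-01-16 through 2021-01-20, 2021-01-25 through 2021-01-29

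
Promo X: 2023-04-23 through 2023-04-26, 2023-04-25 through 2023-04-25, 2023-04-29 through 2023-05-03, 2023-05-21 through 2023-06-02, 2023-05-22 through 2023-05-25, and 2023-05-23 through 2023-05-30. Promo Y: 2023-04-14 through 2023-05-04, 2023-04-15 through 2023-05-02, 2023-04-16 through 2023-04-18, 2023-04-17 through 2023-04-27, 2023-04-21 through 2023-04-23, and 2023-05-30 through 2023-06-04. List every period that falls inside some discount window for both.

A, merged: 2023-04-23 through 2023-04-26, 2023-04-29 through 2023-05-03, 2023-05-21 through 2023-06-02.
B, merged: 2023-04-14 through 2023-05-04, 2023-05-30 through 2023-06-04.
2023-04-23 through 2023-04-26 ∩ B → 2023-04-23 through 2023-04-26.
2023-04-29 through 2023-05-03 ∩ B → 2023-04-29 through 2023-05-03.
2023-05-21 through 2023-06-02 ∩ B → 2023-05-30 through 2023-06-02.

2023-04-23 through 2023-04-26, 2023-04-29 through 2023-05-03, 2023-05-30 through 2023-06-02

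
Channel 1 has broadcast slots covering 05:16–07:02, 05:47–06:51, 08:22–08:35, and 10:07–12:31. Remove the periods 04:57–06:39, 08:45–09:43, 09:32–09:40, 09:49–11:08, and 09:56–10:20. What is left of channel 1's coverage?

06:39–07:02, 08:22–08:35, 11:08–12:31

A, merged: 05:16–07:02, 08:22–08:35, 10:07–12:31.
B, merged: 04:57–06:39, 08:45–09:43, 09:49–11:08.
05:16–07:02 minus B → 06:39–07:02.
08:22–08:35: no B overlap → unchanged.
10:07–12:31 minus B → 11:08–12:31.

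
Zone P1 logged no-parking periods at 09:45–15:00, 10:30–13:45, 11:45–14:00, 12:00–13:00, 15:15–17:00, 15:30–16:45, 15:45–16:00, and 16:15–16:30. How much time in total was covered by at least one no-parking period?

7 h

Merged: 09:45-15:00, 15:15-17:00.
Lengths: 5 h 15 min + 1 h 45 min = 7 h.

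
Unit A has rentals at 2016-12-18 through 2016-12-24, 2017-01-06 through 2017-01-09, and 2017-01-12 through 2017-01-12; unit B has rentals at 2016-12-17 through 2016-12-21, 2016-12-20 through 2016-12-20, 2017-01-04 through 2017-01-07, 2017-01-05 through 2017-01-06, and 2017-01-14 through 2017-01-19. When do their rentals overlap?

2016-12-18 through 2016-12-21, 2017-01-06 through 2017-01-07

Merge the second list: 2016-12-17 through 2016-12-21, 2017-01-04 through 2017-01-07, 2017-01-14 through 2017-01-19.
2016-12-18 through 2016-12-24 ∩ B → 2016-12-18 through 2016-12-21.
2017-01-06 through 2017-01-09 ∩ B → 2017-01-06 through 2017-01-07.
2017-01-12 through 2017-01-12 meets no B interval.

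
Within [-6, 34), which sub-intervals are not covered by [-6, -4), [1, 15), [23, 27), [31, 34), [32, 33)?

Covered (merged): [-6, -4), [1, 15), [23, 27), [31, 34).
Uncovered inside [-6, 34): [-4, 1), [15, 23), [27, 31).

[-4, 1) ∪ [15, 23) ∪ [27, 31)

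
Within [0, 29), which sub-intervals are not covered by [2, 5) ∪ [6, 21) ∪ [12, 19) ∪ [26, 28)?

After merging, the occupied span is [2, 5), [6, 21), [26, 28).
Uncovered inside [0, 29): [0, 2), [5, 6), [21, 26), [28, 29).

[0, 2) ∪ [5, 6) ∪ [21, 26) ∪ [28, 29)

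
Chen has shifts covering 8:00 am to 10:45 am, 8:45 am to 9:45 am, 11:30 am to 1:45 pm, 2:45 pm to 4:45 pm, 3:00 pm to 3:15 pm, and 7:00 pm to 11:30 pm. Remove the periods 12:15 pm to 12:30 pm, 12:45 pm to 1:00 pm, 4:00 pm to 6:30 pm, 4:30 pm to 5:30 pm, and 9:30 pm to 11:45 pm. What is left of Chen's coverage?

A, merged: 8:00 am-10:45 am, 11:30 am-1:45 pm, 2:45 pm-4:45 pm, 7:00 pm-11:30 pm.
B, merged: 12:15 pm-12:30 pm, 12:45 pm-1:00 pm, 4:00 pm-6:30 pm, 9:30 pm-11:45 pm.
8:00 am-10:45 am is untouched.
11:30 am-1:45 pm with B removed leaves 11:30 am-12:15 pm, 12:30 pm-12:45 pm, 1:00 pm-1:45 pm.
2:45 pm-4:45 pm with B removed leaves 2:45 pm-4:00 pm.
7:00 pm-11:30 pm with B removed leaves 7:00 pm-9:30 pm.

8:00 am-10:45 am, 11:30 am-12:15 pm, 12:30 pm-12:45 pm, 1:00 pm-1:45 pm, 2:45 pm-4:00 pm, 7:00 pm-9:30 pm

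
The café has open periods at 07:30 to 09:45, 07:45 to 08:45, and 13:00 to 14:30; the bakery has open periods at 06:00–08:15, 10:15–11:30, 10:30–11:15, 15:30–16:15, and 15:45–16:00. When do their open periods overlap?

First set merges to 07:30–09:45, 13:00–14:30.
Second set merges to 06:00–08:15, 10:15–11:30, 15:30–16:15.
07:30–09:45 ∩ B → 07:30–08:15.
13:00–14:30 meets no B interval.

07:30–08:15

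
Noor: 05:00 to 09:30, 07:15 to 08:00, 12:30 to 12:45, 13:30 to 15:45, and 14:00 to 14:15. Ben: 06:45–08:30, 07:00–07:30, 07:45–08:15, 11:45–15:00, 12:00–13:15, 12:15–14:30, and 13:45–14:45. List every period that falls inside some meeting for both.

Merge the first list: 05:00–09:30, 12:30–12:45, 13:30–15:45.
Merge the second list: 06:45–08:30, 11:45–15:00.
05:00–09:30 ∩ B → 06:45–08:30.
12:30–12:45 ∩ B → 12:30–12:45.
13:30–15:45 ∩ B → 13:30–15:00.

06:45–08:30, 12:30–12:45, 13:30–15:00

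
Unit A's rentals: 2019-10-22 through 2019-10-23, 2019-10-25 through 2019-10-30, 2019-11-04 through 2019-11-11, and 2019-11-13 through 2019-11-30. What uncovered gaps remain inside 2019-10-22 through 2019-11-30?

2019-10-24 through 2019-10-24, 2019-10-31 through 2019-11-03, 2019-11-12 through 2019-11-12

The merged coverage is 2019-10-22 through 2019-10-23, 2019-10-25 through 2019-10-30, 2019-11-04 through 2019-11-11, 2019-11-13 through 2019-11-30.
Uncovered inside 2019-10-22 through 2019-11-30: 2019-10-24 through 2019-10-24, 2019-10-31 through 2019-11-03, 2019-11-12 through 2019-11-12.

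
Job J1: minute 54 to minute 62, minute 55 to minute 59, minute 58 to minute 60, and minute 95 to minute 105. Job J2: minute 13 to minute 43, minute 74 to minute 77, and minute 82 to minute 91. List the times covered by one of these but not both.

minute 13 to minute 43, minute 54 to minute 62, minute 74 to minute 77, minute 82 to minute 91, minute 95 to minute 105

A, merged: minute 54 to minute 62, minute 95 to minute 105.
Only in the first: minute 54 to minute 62, minute 95 to minute 105.
Only in the second: minute 13 to minute 43, minute 74 to minute 77, minute 82 to minute 91.
Together these are the periods covered by exactly one.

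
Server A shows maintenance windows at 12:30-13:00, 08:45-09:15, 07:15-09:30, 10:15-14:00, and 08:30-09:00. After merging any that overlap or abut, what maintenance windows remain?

Sort by start: 07:15–09:30, 08:30–09:00, 08:45–09:15, 10:15–14:00, 12:30–13:00.
08:30–09:00 overlaps/touches 07:15–09:30 → extend to 07:15–09:30.
08:45–09:15 overlaps/touches 07:15–09:30 → extend to 07:15–09:30.
10:15–14:00 is disjoint → start new block.
12:30–13:00 overlaps/touches 10:15–14:00 → extend to 10:15–14:00.

07:15–09:30, 10:15–14:00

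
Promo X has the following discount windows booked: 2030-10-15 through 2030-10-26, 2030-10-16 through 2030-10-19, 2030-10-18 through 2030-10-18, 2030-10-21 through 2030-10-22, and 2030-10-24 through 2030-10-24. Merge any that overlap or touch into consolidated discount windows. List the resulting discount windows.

2030-10-15 through 2030-10-26

2030-10-16 through 2030-10-19 overlaps/touches 2030-10-15 through 2030-10-26 → extend to 2030-10-15 through 2030-10-26.
2030-10-18 through 2030-10-18 overlaps/touches 2030-10-15 through 2030-10-26 → extend to 2030-10-15 through 2030-10-26.
2030-10-21 through 2030-10-22 overlaps/touches 2030-10-15 through 2030-10-26 → extend to 2030-10-15 through 2030-10-26.
2030-10-24 through 2030-10-24 overlaps/touches 2030-10-15 through 2030-10-26 → extend to 2030-10-15 through 2030-10-26.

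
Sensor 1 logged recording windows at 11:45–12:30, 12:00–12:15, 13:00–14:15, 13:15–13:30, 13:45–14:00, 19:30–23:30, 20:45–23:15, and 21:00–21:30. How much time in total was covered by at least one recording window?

Merged: 11:45–12:30, 13:00–14:15, 19:30–23:30.
Lengths: 45 min + 1 h 15 min + 4 h = 6 h.

6 h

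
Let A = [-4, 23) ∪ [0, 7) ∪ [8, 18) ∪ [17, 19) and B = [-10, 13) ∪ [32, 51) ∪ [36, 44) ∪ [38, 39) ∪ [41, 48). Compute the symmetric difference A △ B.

[-10, -4) ∪ [13, 23) ∪ [32, 51)

A, merged: [-4, 23).
B, merged: [-10, 13), [32, 51).
A \ B = [13, 23).
B \ A = [-10, -4), [32, 51).
Union of the two gives the symmetric difference.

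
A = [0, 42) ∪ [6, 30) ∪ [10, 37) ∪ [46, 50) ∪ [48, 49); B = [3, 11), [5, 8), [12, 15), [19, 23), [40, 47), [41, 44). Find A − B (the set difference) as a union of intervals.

Merge the first list: [0, 42), [46, 50).
Merge the second list: [3, 11), [12, 15), [19, 23), [40, 47).
[0, 42) with B removed leaves [0, 3), [11, 12), [15, 19), [23, 40).
[46, 50) with B removed leaves [47, 50).

[0, 3) ∪ [11, 12) ∪ [15, 19) ∪ [23, 40) ∪ [47, 50)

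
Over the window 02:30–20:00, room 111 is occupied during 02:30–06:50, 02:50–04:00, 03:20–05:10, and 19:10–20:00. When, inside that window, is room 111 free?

06:50-19:10

Covered (merged): 02:30-06:50, 19:10-20:00.
Complement within 02:30-20:00: 06:50-19:10.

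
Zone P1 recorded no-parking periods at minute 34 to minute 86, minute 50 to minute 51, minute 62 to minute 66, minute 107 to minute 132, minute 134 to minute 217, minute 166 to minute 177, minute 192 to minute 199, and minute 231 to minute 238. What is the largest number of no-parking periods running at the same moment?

At minute 50, 2 of the intervals are simultaneously active.
No point has more.

2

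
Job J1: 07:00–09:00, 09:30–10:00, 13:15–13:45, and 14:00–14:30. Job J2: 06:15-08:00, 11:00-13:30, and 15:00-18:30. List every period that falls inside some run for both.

07:00–09:00 ∩ B → 07:00–08:00.
09:30–10:00 meets no B interval.
13:15–13:45 ∩ B → 13:15–13:30.
14:00–14:30 meets no B interval.

07:00–08:00, 13:15–13:30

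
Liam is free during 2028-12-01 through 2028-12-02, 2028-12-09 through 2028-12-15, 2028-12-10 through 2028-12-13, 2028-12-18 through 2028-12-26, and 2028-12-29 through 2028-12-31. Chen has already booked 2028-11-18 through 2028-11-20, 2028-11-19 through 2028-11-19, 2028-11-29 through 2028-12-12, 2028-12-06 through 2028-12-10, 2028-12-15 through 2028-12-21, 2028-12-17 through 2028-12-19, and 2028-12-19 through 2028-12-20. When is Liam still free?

A, merged: 2028-12-01 through 2028-12-02, 2028-12-09 through 2028-12-15, 2028-12-18 through 2028-12-26, 2028-12-29 through 2028-12-31.
B, merged: 2028-11-18 through 2028-11-20, 2028-11-29 through 2028-12-12, 2028-12-15 through 2028-12-21.
2028-12-01 through 2028-12-02 lies entirely inside B → drops out.
2028-12-09 through 2028-12-15 with B removed leaves 2028-12-13 through 2028-12-14.
2028-12-18 through 2028-12-26 with B removed leaves 2028-12-22 through 2028-12-26.
2028-12-29 through 2028-12-31 is untouched.

2028-12-13 through 2028-12-14, 2028-12-22 through 2028-12-26, 2028-12-29 through 2028-12-31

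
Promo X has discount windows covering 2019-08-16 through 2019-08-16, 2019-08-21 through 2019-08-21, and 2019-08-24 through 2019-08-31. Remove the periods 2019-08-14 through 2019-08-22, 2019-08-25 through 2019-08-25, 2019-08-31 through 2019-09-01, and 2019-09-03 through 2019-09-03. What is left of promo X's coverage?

2019-08-16 through 2019-08-16: fully covered by B → removed.
2019-08-21 through 2019-08-21: fully covered by B → removed.
2019-08-24 through 2019-08-31 minus B → 2019-08-24 through 2019-08-24, 2019-08-26 through 2019-08-30.

2019-08-24 through 2019-08-24, 2019-08-26 through 2019-08-30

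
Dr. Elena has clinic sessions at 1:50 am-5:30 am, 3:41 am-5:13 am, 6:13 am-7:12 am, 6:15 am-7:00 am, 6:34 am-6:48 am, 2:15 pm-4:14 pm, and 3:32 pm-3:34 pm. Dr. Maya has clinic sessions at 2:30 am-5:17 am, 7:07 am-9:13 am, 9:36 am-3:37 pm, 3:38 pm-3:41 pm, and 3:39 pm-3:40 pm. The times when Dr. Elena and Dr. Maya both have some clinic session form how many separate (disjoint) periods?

A, merged: 1:50 am-5:30 am, 6:13 am-7:12 am, 2:15 pm-4:14 pm.
B, merged: 2:30 am-5:17 am, 7:07 am-9:13 am, 9:36 am-3:37 pm, 3:38 pm-3:41 pm.
A ∩ B = 2:30 am-5:17 am, 7:07 am-7:12 am, 2:15 pm-3:37 pm, 3:38 pm-3:41 pm.
That is 4 disjoint pieces.

4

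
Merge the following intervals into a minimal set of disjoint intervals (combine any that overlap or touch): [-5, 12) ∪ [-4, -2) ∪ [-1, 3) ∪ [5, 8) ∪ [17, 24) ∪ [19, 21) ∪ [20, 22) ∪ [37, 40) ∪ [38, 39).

[-5, 12) ∪ [17, 24) ∪ [37, 40)

[-4, -2) overlaps/touches [-5, 12) → extend to [-5, 12).
[-1, 3) overlaps/touches [-5, 12) → extend to [-5, 12).
[5, 8) overlaps/touches [-5, 12) → extend to [-5, 12).
[17, 24) is disjoint → start new block.
[19, 21) overlaps/touches [17, 24) → extend to [17, 24).
[20, 22) overlaps/touches [17, 24) → extend to [17, 24).
[37, 40) is disjoint → start new block.
[38, 39) overlaps/touches [37, 40) → extend to [37, 40).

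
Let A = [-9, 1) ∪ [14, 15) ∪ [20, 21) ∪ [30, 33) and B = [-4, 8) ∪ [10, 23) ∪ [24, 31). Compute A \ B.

[-9, -4) ∪ [31, 33)

[-9, 1) \ B = [-9, -4).
[14, 15): entirely removed.
[20, 21): entirely removed.
[30, 33) \ B = [31, 33).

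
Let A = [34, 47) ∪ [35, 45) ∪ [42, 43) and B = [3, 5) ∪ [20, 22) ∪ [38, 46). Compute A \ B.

[34, 38) ∪ [46, 47)

Merge the first list: [34, 47).
[34, 47) with B removed leaves [34, 38), [46, 47).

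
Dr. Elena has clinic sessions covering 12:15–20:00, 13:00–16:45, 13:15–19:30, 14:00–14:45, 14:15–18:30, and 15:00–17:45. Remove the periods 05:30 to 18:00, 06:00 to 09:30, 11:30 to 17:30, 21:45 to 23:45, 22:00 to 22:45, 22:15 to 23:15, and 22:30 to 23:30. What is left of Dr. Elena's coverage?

First set merges to 12:15-20:00.
Second set merges to 05:30-18:00, 21:45-23:45.
12:15-20:00 minus B → 18:00-20:00.

18:00-20:00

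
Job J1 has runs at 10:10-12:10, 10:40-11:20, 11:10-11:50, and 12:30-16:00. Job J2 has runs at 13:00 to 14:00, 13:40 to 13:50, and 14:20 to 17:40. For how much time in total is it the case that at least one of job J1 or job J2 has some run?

7 h 10 min

First set merges to 10:10–12:10, 12:30–16:00.
Second set merges to 13:00–14:00, 14:20–17:40.
A ∪ B = 10:10–12:10, 12:30–17:40.
Total: 2 h + 5 h 10 min = 7 h 10 min.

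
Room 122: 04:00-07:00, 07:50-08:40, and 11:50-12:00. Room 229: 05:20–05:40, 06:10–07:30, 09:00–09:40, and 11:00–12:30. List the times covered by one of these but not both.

A but not B: 04:00–05:20, 05:40–06:10, 07:50–08:40.
B but not A: 07:00–07:30, 09:00–09:40, 11:00–11:50, 12:00–12:30.
Combining gives A △ B.

04:00–05:20, 05:40–06:10, 07:00–07:30, 07:50–08:40, 09:00–09:40, 11:00–11:50, 12:00–12:30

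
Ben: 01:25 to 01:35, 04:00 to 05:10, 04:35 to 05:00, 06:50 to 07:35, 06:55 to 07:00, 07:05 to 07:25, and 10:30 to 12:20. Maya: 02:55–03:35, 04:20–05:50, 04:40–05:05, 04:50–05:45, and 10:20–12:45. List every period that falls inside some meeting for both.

04:20–05:10, 10:30–12:20

Merge the first list: 01:25–01:35, 04:00–05:10, 06:50–07:35, 10:30–12:20.
Merge the second list: 02:55–03:35, 04:20–05:50, 10:20–12:45.
01:25–01:35: no overlap with the second set.
04:00–05:10 meets the second set on 04:20–05:10.
06:50–07:35: no overlap with the second set.
10:30–12:20 meets the second set on 10:30–12:20.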